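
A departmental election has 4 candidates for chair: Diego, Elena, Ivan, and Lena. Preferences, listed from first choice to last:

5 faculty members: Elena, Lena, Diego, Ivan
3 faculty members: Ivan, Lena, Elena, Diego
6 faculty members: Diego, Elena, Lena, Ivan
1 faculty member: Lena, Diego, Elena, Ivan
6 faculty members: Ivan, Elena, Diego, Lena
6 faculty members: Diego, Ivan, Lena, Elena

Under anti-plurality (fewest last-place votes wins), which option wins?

Last-place votes: Diego 3, Elena 6, Ivan 12, Lena 6.
Diego is ranked last by the fewest voters, so Diego wins.

Diego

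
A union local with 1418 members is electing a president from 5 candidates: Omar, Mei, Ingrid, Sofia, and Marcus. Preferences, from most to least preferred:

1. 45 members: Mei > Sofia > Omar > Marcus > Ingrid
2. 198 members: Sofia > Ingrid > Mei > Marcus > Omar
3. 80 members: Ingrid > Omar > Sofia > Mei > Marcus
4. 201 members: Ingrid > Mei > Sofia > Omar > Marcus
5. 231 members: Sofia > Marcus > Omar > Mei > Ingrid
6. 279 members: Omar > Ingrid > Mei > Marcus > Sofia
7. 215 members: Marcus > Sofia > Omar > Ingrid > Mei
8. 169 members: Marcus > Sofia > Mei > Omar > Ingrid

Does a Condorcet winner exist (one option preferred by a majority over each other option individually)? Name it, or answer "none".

Sofia vs Omar: 1059–359 for Sofia.
Sofia vs Mei: 893–525 for Sofia.
Sofia vs Ingrid: 858–560 for Sofia.
Sofia vs Marcus: 755–663 for Sofia.
Sofia beats every other option head-to-head.

Sofia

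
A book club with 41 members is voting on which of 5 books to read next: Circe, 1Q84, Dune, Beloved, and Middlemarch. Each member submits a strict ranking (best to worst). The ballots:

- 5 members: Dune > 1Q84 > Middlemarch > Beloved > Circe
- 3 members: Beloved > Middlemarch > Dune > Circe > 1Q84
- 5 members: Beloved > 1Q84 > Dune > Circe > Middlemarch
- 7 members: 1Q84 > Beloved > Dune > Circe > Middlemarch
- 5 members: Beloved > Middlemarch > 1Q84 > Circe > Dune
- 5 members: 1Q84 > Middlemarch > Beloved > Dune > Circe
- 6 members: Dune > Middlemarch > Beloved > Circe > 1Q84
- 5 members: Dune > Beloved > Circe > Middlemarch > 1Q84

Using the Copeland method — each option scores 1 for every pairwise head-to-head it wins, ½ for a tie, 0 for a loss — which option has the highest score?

Beloved

Circe: loses to 1Q84, Dune, Beloved, and Middlemarch → score 0.
1Q84: beats Circe, Dune, and Middlemarch; loses to Beloved → score 3.
Dune: beats Circe and Middlemarch; loses to 1Q84 and Beloved → score 2.
Beloved: beats Circe, 1Q84, Dune, and Middlemarch → score 4.
Middlemarch: beats Circe; loses to 1Q84, Dune, and Beloved → score 1.
Beloved has the best pairwise record.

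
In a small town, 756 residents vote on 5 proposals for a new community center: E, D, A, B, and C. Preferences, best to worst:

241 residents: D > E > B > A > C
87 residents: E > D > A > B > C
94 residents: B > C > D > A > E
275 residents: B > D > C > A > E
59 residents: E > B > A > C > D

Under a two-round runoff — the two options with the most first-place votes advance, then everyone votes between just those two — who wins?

Round 1 first-place votes: E 146, D 241, A 0, B 369, C 0.
B and D advance.
Runoff: B is preferred to D by 428 voters; D by 328.
B wins the runoff.

B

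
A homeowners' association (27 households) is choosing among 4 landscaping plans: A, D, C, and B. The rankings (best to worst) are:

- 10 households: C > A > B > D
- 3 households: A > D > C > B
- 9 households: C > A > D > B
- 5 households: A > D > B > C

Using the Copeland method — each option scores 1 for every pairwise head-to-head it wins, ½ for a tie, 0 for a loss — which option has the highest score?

A: beats D and B; loses to C → score 2.
D: beats B; loses to A and C → score 1.
C: beats A, D, and B → score 3.
B: loses to A, D, and C → score 0.
C has the best pairwise record.

C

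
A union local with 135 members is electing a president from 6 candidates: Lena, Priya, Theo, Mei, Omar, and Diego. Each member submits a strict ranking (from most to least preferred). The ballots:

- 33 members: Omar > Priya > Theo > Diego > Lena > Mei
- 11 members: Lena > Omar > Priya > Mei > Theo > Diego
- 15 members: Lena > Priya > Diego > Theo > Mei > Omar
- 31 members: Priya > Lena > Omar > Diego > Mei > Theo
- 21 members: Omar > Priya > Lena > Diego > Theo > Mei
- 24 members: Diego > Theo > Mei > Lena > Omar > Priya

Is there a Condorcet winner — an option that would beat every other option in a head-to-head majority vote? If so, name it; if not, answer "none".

Checking pairwise contests:
Priya beats Lena 85–50.
Omar beats Priya 89–46.
Lena beats Theo 78–57.
Lena beats Mei 111–24.
Lena beats Omar 81–54.
Lena beats Diego 78–57.
Every option loses at least one head-to-head, so there is no Condorcet winner.

none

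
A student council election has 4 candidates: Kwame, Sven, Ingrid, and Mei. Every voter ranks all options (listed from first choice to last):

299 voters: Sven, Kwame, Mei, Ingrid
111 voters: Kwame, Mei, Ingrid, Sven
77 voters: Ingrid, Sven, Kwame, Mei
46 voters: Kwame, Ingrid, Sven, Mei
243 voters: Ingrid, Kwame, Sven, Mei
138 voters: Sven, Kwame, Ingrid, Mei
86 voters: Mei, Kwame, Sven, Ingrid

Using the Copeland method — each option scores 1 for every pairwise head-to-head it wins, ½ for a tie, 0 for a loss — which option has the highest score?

Sven

Kwame: beats Ingrid and Mei; loses to Sven → score 2.
Sven: beats Kwame, Ingrid, and Mei → score 3.
Ingrid: beats Mei; loses to Kwame and Sven → score 1.
Mei: loses to Kwame, Sven, and Ingrid → score 0.
Sven has the best pairwise record.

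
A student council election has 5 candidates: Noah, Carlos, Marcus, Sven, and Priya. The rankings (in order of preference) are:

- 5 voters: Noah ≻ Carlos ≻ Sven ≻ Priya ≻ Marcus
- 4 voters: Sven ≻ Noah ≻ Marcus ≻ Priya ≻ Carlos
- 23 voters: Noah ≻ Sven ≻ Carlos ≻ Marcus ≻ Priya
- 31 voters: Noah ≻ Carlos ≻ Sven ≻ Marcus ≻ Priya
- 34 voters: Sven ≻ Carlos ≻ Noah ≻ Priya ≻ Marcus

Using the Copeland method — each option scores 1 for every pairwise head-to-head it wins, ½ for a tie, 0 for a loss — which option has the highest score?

Noah

Noah: beats Carlos, Marcus, Sven, and Priya → score 4.
Carlos: beats Marcus and Priya; loses to Noah and Sven → score 2.
Marcus: beats Priya; loses to Noah, Carlos, and Sven → score 1.
Sven: beats Carlos, Marcus, and Priya; loses to Noah → score 3.
Priya: loses to Noah, Carlos, Marcus, and Sven → score 0.
Noah has the best pairwise record.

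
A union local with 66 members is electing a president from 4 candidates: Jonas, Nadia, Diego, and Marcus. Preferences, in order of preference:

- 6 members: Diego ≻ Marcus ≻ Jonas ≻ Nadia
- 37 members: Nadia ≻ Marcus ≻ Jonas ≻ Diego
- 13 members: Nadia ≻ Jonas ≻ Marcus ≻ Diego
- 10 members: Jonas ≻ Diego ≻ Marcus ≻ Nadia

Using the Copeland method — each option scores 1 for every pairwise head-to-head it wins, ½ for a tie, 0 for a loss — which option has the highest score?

Jonas: beats Diego; loses to Nadia and Marcus → score 1.
Nadia: beats Jonas, Diego, and Marcus → score 3.
Diego: loses to Jonas, Nadia, and Marcus → score 0.
Marcus: beats Jonas and Diego; loses to Nadia → score 2.
Nadia has the best pairwise record.

Nadia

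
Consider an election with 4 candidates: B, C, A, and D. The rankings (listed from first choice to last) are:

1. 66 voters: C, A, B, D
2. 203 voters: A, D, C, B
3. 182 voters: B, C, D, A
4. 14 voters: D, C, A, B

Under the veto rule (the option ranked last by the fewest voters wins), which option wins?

C

Last-place votes: B 217, C 0, A 182, D 66.
C is ranked last by the fewest voters, so C wins.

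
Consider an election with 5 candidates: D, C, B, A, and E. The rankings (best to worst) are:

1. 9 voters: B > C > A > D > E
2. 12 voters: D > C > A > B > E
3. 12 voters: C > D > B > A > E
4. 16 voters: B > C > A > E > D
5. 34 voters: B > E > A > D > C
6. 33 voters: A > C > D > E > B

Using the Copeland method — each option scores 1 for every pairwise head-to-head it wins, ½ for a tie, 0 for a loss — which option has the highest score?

B

D: beats E; loses to C, B, and A → score 1.
C: beats D and E; loses to B and A → score 2.
B: beats D, C, A, and E → score 4.
A: beats D, C, and E; loses to B → score 3.
E: loses to D, C, B, and A → score 0.
B has the best pairwise record.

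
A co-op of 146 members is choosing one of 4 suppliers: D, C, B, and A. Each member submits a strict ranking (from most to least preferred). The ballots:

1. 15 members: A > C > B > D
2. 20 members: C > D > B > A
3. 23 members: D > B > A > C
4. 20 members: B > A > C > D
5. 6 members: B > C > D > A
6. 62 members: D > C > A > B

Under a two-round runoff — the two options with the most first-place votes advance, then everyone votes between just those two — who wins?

Round 1 first-place votes: D 85, C 20, B 26, A 15.
D and B advance.
Runoff: D is preferred to B by 105 voters; B by 41.
D wins the runoff.

D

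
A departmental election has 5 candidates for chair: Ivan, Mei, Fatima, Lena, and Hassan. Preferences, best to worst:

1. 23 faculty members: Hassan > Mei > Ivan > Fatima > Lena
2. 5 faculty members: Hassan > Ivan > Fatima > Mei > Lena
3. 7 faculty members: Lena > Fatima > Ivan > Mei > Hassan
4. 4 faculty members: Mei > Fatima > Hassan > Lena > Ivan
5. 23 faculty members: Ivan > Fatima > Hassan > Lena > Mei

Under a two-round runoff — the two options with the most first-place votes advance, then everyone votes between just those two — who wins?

Round 1 first-place votes: Ivan 23, Mei 4, Fatima 0, Lena 7, Hassan 28.
Hassan and Ivan advance.
Runoff: Hassan is preferred to Ivan by 32 voters; Ivan by 30.
Hassan wins the runoff.

Hassan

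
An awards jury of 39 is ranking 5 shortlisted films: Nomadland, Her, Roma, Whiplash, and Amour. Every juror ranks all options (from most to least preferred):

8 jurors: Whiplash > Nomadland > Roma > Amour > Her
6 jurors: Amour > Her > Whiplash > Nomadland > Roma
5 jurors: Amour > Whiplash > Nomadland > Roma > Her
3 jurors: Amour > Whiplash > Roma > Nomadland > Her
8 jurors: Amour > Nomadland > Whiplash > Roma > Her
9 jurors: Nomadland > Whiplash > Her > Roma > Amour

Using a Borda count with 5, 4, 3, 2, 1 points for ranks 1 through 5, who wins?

Nomadland: 8·4 + 6·2 + 5·3 + 3·2 + 8·4 + 9·5 = 142
Her: 8·1 + 6·4 + 5·1 + 3·1 + 8·1 + 9·3 = 75
Roma: 8·3 + 6·1 + 5·2 + 3·3 + 8·2 + 9·2 = 83
Whiplash: 8·5 + 6·3 + 5·4 + 3·4 + 8·3 + 9·4 = 150
Amour: 8·2 + 6·5 + 5·5 + 3·5 + 8·5 + 9·1 = 135
Whiplash has the highest Borda score (150).

Whiplash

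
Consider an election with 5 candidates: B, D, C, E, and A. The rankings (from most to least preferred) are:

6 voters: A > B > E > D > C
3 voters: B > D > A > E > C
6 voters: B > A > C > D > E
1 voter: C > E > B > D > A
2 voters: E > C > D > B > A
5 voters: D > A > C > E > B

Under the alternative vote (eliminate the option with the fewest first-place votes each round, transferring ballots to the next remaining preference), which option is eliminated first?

Round 1: B 9, D 5, C 1, E 2, A 6. Eliminate C.

C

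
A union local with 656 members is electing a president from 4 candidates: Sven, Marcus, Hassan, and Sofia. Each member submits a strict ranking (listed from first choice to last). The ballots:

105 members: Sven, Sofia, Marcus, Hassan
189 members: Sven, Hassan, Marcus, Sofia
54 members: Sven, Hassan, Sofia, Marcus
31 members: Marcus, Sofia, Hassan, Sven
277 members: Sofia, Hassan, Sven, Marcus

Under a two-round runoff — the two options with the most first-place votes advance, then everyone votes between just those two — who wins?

Sven

Round 1 first-place votes: Sven 348, Marcus 31, Hassan 0, Sofia 277.
Sven and Sofia advance.
Runoff: Sven is preferred to Sofia by 348 voters; Sofia by 308.
Sven wins the runoff.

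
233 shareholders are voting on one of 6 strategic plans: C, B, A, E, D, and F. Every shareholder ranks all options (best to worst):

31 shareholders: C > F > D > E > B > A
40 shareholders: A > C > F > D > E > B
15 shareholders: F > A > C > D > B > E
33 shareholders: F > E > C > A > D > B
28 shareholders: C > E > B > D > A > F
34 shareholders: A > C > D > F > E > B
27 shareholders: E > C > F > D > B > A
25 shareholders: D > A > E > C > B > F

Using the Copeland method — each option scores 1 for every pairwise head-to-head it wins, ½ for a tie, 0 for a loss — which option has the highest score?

C: beats B, A, E, D, and F → score 5.
B: loses to C, A, E, D, and F → score 0.
A: beats B, D, and F; loses to C and E → score 3.
E: beats B and A; loses to C, D, and F → score 2.
D: beats B and E; loses to C, A, and F → score 2.
F: beats B, E, and D; loses to C and A → score 3.
C has the best pairwise record.

C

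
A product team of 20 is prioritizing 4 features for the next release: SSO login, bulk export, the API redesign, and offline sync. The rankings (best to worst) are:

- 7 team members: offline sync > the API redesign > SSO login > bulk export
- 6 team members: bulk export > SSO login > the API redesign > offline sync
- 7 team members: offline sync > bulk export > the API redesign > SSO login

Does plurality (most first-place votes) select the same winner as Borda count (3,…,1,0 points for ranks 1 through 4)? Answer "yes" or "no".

yes

Plurality — first-place votes: SSO login 0, bulk export 6, the API redesign 0, offline sync 14. Winner: offline sync.
Borda — scores: SSO login 19, bulk export 32, the API redesign 27, offline sync 42. Winner: offline sync.
The two methods agree.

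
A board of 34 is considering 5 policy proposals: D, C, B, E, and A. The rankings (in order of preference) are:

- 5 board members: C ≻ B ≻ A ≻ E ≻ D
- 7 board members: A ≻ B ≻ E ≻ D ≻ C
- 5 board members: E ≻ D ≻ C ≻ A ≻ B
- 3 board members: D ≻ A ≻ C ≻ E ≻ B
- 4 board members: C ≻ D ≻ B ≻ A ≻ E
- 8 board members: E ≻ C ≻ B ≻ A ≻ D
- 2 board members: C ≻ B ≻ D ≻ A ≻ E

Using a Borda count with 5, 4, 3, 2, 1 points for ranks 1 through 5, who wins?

D: 5·1 + 7·2 + 5·4 + 3·5 + 4·4 + 8·1 + 2·3 = 84
C: 5·5 + 7·1 + 5·3 + 3·3 + 4·5 + 8·4 + 2·5 = 118
B: 5·4 + 7·4 + 5·1 + 3·1 + 4·3 + 8·3 + 2·4 = 100
E: 5·2 + 7·3 + 5·5 + 3·2 + 4·1 + 8·5 + 2·1 = 108
A: 5·3 + 7·5 + 5·2 + 3·4 + 4·2 + 8·2 + 2·2 = 100
C has the highest Borda score (118).

C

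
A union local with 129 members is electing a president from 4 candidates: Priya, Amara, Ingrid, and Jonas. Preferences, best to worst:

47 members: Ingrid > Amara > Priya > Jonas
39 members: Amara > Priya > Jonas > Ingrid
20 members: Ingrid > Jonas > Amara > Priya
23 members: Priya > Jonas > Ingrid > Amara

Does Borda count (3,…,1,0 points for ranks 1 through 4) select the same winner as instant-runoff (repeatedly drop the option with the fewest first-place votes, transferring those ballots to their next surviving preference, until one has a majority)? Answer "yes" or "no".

Borda — scores: Priya 194, Amara 231, Ingrid 224, Jonas 125. Winner: Amara.
Instant-runoff — R1 Priya 23, Amara 39, Ingrid 67, Jonas 0 (Ingrid winner). Winner: Ingrid.
The two methods disagree.

no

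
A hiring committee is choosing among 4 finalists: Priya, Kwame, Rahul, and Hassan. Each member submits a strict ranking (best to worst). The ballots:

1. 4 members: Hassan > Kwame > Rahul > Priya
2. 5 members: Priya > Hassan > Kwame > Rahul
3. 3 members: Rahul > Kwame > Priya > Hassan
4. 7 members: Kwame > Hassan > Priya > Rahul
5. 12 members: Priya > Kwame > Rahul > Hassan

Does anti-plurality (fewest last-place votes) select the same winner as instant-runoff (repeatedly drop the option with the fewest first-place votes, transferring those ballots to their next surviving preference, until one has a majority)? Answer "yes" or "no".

Anti-plurality — last-place votes: Priya 4, Kwame 0, Rahul 12, Hassan 15. Winner: Kwame.
Instant-runoff — R1 Priya 17, Kwame 7, Rahul 3, Hassan 4 (Priya winner). Winner: Priya.
The two methods disagree.

no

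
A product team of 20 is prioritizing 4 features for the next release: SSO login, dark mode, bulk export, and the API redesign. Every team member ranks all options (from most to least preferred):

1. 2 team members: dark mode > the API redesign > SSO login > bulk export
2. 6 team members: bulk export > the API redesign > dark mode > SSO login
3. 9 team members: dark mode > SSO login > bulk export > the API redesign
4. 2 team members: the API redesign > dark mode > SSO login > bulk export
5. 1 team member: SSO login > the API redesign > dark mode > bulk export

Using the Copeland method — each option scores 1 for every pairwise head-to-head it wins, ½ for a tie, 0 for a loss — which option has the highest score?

SSO login: beats bulk export; ties the API redesign; loses to dark mode → score 1.5.
dark mode: beats SSO login, bulk export, and the API redesign → score 3.
bulk export: beats the API redesign; loses to SSO login and dark mode → score 1.
the API redesign: ties SSO login; loses to dark mode and bulk export → score 0.5.
dark mode has the best pairwise record.

dark mode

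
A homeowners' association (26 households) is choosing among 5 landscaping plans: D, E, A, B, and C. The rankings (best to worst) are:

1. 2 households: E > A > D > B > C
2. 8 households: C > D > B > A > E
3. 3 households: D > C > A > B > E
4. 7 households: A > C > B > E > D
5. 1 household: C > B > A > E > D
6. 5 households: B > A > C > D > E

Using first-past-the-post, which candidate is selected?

First-place votes: D 3, E 2, A 7, B 5, C 9.
C has the most first-place votes.

C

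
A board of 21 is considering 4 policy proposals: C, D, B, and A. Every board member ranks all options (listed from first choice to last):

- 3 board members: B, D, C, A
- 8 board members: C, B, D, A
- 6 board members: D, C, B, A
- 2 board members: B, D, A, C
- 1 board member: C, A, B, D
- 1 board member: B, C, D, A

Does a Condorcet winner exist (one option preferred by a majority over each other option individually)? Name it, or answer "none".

Checking pairwise contests:
D beats C 11–10.
B beats D 15–6.
C beats B 15–6.
C beats A 19–2.
Every option loses at least one head-to-head, so there is no Condorcet winner.

none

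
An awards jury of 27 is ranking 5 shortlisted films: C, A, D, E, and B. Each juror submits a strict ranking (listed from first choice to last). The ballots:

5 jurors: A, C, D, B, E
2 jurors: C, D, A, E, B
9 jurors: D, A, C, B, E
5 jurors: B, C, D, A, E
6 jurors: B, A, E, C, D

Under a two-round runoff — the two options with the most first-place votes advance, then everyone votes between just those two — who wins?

D

Round 1 first-place votes: C 2, A 5, D 9, E 0, B 11.
B and D advance.
Runoff: B is preferred to D by 11 voters; D by 16.
D wins the runoff.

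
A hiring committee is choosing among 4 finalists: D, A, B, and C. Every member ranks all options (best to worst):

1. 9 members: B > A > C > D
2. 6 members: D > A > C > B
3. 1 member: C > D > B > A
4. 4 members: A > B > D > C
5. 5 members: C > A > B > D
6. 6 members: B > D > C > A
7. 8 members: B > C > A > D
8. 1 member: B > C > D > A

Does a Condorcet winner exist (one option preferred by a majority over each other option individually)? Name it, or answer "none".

B

B vs D: 33–7 for B.
B vs A: 25–15 for B.
B vs C: 28–12 for B.
B beats every other option head-to-head.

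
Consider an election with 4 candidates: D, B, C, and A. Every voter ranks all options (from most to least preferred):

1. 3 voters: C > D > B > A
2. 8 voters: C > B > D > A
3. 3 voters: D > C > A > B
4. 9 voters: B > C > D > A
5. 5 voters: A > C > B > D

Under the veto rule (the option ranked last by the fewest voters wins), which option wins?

Last-place votes: D 5, B 3, C 0, A 20.
C is ranked last by the fewest voters, so C wins.

C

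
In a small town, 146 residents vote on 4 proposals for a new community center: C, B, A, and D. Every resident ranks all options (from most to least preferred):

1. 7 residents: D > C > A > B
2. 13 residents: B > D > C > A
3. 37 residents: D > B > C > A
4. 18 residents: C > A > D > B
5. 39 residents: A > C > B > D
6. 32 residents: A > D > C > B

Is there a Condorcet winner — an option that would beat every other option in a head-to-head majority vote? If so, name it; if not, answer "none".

none

Checking pairwise contests:
D beats C 89–57.
C beats B 96–50.
C beats A 75–71.
A beats D 89–57.
Every option loses at least one head-to-head, so there is no Condorcet winner.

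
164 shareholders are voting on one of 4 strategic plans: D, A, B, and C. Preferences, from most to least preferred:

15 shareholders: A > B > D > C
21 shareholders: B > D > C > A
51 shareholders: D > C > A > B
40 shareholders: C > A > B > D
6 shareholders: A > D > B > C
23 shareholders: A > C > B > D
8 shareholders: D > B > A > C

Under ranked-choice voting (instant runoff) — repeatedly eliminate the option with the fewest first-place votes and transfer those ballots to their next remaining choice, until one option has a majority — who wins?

A

Round 1: D 59, A 44, B 21, C 40. Eliminate B.
Round 2: D 80, A 44, C 40. Eliminate C.
Round 3: D 80, A 84. A has a majority.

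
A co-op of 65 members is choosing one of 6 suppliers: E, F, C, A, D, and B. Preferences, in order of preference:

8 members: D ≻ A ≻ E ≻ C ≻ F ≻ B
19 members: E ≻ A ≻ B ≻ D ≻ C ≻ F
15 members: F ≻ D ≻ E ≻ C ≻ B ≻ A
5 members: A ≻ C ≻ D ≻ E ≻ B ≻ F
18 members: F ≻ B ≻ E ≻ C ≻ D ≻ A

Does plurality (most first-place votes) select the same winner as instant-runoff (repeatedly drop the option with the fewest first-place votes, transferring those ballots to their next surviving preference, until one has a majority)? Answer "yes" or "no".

yes

Plurality — first-place votes: E 19, F 33, C 0, A 5, D 8, B 0. Winner: F.
Instant-runoff — R1 E 19, F 33, C 0, A 5, D 8, B 0 (F winner). Winner: F.
The two methods agree.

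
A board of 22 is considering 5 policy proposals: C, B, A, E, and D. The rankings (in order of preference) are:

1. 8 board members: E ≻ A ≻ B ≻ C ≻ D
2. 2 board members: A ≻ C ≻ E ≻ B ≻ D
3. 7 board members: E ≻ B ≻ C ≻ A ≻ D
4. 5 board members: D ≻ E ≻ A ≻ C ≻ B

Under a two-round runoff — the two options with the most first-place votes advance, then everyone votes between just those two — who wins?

E

Round 1 first-place votes: C 0, B 0, A 2, E 15, D 5.
E and D advance.
Runoff: E is preferred to D by 17 voters; D by 5.
E wins the runoff.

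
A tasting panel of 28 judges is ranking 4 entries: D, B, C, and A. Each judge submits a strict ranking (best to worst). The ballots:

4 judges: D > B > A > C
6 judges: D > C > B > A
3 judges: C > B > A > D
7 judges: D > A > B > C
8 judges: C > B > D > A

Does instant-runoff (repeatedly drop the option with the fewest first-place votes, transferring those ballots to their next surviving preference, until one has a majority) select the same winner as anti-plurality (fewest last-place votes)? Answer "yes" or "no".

Instant-runoff — R1 D 17, B 0, C 11, A 0 (D winner). Winner: D.
Anti-plurality — last-place votes: D 3, B 0, C 11, A 14. Winner: B.
The two methods disagree.

no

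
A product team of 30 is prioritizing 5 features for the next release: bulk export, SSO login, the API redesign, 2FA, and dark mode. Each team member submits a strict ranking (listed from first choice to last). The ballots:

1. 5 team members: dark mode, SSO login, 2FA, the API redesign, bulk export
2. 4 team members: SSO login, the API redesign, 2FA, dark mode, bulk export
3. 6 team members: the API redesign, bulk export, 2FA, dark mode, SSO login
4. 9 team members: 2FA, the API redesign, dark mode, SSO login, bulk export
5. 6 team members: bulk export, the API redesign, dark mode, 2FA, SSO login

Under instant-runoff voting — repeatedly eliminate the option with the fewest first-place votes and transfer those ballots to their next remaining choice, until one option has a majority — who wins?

Round 1: bulk export 6, SSO login 4, the API redesign 6, 2FA 9, dark mode 5. Eliminate SSO login.
Round 2: bulk export 6, the API redesign 10, 2FA 9, dark mode 5. Eliminate dark mode.
Round 3: bulk export 6, the API redesign 10, 2FA 14. Eliminate bulk export.
Round 4: the API redesign 16, 2FA 14. The API redesign has a majority.

the API redesign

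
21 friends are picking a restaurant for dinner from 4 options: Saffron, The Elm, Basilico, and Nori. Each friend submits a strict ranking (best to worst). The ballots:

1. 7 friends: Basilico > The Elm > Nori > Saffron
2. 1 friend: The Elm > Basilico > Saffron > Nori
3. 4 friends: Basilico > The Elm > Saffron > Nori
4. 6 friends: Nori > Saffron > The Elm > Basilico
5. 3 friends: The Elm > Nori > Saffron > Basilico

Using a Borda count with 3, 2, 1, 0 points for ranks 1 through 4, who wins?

The Elm

Saffron: 7·0 + 1·1 + 4·1 + 6·2 + 3·1 = 20
The Elm: 7·2 + 1·3 + 4·2 + 6·1 + 3·3 = 40
Basilico: 7·3 + 1·2 + 4·3 + 6·0 + 3·0 = 35
Nori: 7·1 + 1·0 + 4·0 + 6·3 + 3·2 = 31
The Elm has the highest Borda score (40).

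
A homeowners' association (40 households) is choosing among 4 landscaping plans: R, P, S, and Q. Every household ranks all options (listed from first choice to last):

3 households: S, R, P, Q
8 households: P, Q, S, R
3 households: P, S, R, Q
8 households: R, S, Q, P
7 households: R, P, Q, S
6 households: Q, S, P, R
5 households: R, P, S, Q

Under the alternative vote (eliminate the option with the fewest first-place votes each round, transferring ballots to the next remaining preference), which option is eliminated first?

S

Round 1: R 20, P 11, S 3, Q 6. Eliminate S.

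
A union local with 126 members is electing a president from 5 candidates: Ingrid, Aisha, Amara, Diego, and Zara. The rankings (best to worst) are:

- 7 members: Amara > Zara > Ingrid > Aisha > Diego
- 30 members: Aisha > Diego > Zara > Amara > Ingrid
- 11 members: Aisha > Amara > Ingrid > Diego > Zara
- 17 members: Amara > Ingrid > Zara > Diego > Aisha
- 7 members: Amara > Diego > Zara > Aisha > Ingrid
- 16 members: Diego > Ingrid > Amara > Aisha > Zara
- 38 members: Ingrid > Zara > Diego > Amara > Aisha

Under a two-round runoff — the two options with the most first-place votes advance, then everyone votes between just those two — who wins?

Ingrid

Round 1 first-place votes: Ingrid 38, Aisha 41, Amara 31, Diego 16, Zara 0.
Aisha and Ingrid advance.
Runoff: Aisha is preferred to Ingrid by 48 voters; Ingrid by 78.
Ingrid wins the runoff.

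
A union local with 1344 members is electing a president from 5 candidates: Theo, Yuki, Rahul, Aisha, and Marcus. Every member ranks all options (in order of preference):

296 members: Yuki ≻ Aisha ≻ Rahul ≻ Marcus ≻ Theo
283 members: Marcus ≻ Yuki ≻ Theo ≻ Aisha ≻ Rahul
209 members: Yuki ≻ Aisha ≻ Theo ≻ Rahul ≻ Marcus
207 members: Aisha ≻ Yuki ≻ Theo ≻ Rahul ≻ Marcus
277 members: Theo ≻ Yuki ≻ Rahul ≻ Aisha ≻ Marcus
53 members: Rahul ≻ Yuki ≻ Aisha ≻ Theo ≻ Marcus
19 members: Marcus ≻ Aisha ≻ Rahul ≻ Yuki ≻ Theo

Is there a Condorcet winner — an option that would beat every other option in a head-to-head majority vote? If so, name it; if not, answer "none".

Yuki

Yuki vs Theo: 1067–277 for Yuki.
Yuki vs Rahul: 1272–72 for Yuki.
Yuki vs Aisha: 1118–226 for Yuki.
Yuki vs Marcus: 1042–302 for Yuki.
Yuki beats every other option head-to-head.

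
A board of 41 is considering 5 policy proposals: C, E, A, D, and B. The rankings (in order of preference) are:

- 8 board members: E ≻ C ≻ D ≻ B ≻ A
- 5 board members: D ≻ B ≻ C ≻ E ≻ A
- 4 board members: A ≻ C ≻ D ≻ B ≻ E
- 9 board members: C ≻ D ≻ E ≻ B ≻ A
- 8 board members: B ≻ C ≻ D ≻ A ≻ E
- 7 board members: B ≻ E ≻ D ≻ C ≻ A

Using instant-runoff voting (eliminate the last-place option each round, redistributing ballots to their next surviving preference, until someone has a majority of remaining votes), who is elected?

C

Round 1: C 9, E 8, A 4, D 5, B 15. Eliminate A.
Round 2: C 13, E 8, D 5, B 15. Eliminate D.
Round 3: C 13, E 8, B 20. Eliminate E.
Round 4: C 21, B 20. C has a majority.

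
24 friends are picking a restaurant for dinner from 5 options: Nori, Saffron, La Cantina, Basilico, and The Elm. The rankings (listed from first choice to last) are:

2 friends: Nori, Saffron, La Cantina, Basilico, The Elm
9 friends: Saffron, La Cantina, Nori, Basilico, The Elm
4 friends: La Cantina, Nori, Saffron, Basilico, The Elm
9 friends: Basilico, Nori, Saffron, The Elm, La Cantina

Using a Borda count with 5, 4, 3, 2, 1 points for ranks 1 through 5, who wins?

Nori: 2·5 + 9·3 + 4·4 + 9·4 = 89
Saffron: 2·4 + 9·5 + 4·3 + 9·3 = 92
La Cantina: 2·3 + 9·4 + 4·5 + 9·1 = 71
Basilico: 2·2 + 9·2 + 4·2 + 9·5 = 75
The Elm: 2·1 + 9·1 + 4·1 + 9·2 = 33
Saffron has the highest Borda score (92).

Saffron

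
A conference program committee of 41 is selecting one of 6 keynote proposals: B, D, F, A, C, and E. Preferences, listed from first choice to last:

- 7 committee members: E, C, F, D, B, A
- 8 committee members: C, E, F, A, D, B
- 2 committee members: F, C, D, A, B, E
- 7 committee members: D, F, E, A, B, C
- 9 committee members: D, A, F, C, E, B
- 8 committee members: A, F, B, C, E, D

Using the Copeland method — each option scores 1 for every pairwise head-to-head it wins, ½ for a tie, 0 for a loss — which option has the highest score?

F

B: loses to D, F, A, C, and E → score 0.
D: beats B and A; loses to F, C, and E → score 2.
F: beats B, D, A, C, and E → score 5.
A: beats B and C; loses to D, F, and E → score 2.
C: beats B, D, and E; loses to F and A → score 3.
E: beats B, D, and A; loses to F and C → score 3.
F has the best pairwise record.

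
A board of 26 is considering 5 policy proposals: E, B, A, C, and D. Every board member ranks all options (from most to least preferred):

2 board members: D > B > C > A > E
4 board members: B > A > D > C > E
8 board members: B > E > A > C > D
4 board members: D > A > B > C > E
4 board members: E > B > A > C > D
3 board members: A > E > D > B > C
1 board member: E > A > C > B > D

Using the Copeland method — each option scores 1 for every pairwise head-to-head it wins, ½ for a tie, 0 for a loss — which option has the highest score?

B

E: beats C and D; ties A; loses to B → score 2.5.
B: beats E, A, C, and D → score 4.
A: beats C and D; ties E; loses to B → score 2.5.
C: ties D; loses to E, B, and A → score 0.5.
D: ties C; loses to E, B, and A → score 0.5.
B has the best pairwise record.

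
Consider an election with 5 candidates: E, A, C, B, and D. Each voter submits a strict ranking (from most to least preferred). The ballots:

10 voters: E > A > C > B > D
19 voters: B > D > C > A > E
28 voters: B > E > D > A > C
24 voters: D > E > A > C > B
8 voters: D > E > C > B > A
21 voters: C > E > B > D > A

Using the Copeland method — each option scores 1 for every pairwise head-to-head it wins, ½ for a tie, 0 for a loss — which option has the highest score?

E

E: beats A, C, B, and D → score 4.
A: beats C; loses to E, B, and D → score 1.
C: beats B; loses to E, A, and D → score 1.
B: beats A and D; loses to E and C → score 2.
D: beats A and C; loses to E and B → score 2.
E has the best pairwise record.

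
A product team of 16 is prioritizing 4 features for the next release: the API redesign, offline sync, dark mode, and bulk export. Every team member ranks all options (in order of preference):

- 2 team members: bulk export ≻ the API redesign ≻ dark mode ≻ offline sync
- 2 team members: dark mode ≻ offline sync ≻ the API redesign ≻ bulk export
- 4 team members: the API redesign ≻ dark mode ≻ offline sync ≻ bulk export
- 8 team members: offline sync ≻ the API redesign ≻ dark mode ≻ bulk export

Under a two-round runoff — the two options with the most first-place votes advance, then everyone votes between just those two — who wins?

Round 1 first-place votes: the API redesign 4, offline sync 8, dark mode 2, bulk export 2.
offline sync and the API redesign advance.
Runoff: offline sync is preferred to the API redesign by 10 voters; the API redesign by 6.
offline sync wins the runoff.

offline sync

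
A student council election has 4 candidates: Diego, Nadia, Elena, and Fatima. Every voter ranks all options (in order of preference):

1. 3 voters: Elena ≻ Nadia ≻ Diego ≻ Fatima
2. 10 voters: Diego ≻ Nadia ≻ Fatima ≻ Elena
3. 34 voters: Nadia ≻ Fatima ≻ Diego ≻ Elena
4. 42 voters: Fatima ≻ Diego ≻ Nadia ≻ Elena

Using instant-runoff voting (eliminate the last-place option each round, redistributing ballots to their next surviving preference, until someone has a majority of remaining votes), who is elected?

Round 1: Diego 10, Nadia 34, Elena 3, Fatima 42. Eliminate Elena.
Round 2: Diego 10, Nadia 37, Fatima 42. Eliminate Diego.
Round 3: Nadia 47, Fatima 42. Nadia has a majority.

Nadia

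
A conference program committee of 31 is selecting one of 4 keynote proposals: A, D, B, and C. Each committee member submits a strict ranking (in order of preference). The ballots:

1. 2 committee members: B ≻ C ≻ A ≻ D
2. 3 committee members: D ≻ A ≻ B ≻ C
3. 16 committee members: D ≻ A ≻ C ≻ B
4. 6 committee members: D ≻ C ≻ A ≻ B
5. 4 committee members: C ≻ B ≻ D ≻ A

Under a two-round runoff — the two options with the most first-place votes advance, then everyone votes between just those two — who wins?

D

Round 1 first-place votes: A 0, D 25, B 2, C 4.
D and C advance.
Runoff: D is preferred to C by 25 voters; C by 6.
D wins the runoff.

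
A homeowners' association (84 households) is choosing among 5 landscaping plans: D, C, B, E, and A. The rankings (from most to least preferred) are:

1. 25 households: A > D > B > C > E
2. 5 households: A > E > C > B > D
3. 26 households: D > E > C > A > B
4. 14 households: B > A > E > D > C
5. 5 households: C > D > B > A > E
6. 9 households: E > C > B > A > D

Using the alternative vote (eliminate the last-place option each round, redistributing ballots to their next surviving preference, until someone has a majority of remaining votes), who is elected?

Round 1: D 26, C 5, B 14, E 9, A 30. Eliminate C.
Round 2: D 31, B 14, E 9, A 30. Eliminate E.
Round 3: D 31, B 23, A 30. Eliminate B.
Round 4: D 31, A 53. A has a majority.

A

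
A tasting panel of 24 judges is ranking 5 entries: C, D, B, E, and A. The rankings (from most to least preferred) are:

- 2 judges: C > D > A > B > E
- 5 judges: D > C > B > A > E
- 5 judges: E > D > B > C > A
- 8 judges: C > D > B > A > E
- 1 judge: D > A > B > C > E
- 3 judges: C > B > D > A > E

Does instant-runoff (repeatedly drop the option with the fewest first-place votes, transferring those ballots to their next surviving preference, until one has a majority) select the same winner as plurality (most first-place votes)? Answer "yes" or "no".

Instant-runoff — R1 C 13, D 6, B 0, E 5, A 0 (C winner). Winner: C.
Plurality — first-place votes: C 13, D 6, B 0, E 5, A 0. Winner: C.
The two methods agree.

yes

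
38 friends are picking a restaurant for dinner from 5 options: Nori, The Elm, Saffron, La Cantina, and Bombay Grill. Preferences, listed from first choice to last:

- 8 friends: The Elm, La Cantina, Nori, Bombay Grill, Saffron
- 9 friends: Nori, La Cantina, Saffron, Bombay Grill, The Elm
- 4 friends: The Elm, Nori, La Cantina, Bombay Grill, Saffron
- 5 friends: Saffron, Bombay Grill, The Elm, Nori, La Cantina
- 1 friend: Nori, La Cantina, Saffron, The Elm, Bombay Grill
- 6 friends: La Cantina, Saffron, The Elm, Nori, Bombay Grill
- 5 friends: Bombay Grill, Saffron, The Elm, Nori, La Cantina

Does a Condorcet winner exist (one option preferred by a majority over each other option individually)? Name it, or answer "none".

none

Checking pairwise contests:
The Elm beats Nori 28–10.
Saffron beats The Elm 26–12.
Nori beats Saffron 22–16.
Nori beats La Cantina 24–14.
Nori beats Bombay Grill 28–10.
Every option loses at least one head-to-head, so there is no Condorcet winner.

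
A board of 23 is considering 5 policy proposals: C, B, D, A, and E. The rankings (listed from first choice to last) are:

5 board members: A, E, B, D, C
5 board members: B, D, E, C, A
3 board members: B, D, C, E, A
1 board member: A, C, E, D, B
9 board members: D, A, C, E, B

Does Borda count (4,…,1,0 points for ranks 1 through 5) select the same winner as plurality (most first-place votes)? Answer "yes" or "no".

yes

Borda — scores: C 32, B 42, D 66, A 51, E 39. Winner: D.
Plurality — first-place votes: C 0, B 8, D 9, A 6, E 0. Winner: D.
The two methods agree.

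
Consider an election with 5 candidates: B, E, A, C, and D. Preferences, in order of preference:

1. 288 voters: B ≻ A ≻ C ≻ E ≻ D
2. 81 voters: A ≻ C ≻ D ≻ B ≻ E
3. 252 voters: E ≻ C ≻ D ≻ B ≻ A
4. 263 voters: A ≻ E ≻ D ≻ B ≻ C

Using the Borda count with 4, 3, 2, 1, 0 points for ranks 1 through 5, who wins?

B: 288·4 + 81·1 + 252·1 + 263·1 = 1748
E: 288·1 + 81·0 + 252·4 + 263·3 = 2085
A: 288·3 + 81·4 + 252·0 + 263·4 = 2240
C: 288·2 + 81·3 + 252·3 + 263·0 = 1575
D: 288·0 + 81·2 + 252·2 + 263·2 = 1192
A has the highest Borda score (2240).

A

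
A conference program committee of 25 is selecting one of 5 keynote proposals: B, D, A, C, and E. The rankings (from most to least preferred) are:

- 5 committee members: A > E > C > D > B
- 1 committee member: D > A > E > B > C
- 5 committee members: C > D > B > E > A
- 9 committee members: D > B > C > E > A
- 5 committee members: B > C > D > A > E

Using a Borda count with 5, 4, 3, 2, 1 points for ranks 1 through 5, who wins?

B: 5·1 + 1·2 + 5·3 + 9·4 + 5·5 = 83
D: 5·2 + 1·5 + 5·4 + 9·5 + 5·3 = 95
A: 5·5 + 1·4 + 5·1 + 9·1 + 5·2 = 53
C: 5·3 + 1·1 + 5·5 + 9·3 + 5·4 = 88
E: 5·4 + 1·3 + 5·2 + 9·2 + 5·1 = 56
D has the highest Borda score (95).

D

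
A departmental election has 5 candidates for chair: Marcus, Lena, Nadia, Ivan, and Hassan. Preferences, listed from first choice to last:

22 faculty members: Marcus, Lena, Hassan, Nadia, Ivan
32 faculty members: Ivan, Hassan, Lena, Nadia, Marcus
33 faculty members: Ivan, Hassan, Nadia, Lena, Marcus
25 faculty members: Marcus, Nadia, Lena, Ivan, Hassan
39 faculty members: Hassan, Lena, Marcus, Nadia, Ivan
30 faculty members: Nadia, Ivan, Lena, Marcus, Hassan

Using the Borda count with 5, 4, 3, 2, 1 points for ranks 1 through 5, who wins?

Marcus: 22·5 + 32·1 + 33·1 + 25·5 + 39·3 + 30·2 = 477
Lena: 22·4 + 32·3 + 33·2 + 25·3 + 39·4 + 30·3 = 571
Nadia: 22·2 + 32·2 + 33·3 + 25·4 + 39·2 + 30·5 = 535
Ivan: 22·1 + 32·5 + 33·5 + 25·2 + 39·1 + 30·4 = 556
Hassan: 22·3 + 32·4 + 33·4 + 25·1 + 39·5 + 30·1 = 576
Hassan has the highest Borda score (576).

Hassan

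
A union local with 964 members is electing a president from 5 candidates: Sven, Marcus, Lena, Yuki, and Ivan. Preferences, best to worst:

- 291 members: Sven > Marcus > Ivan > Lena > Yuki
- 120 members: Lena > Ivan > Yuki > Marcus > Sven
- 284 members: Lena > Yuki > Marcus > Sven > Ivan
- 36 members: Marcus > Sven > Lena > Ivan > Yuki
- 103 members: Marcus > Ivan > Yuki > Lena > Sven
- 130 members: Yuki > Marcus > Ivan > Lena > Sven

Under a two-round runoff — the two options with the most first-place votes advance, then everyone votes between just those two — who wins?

Round 1 first-place votes: Sven 291, Marcus 139, Lena 404, Yuki 130, Ivan 0.
Lena and Sven advance.
Runoff: Lena is preferred to Sven by 637 voters; Sven by 327.
Lena wins the runoff.

Lena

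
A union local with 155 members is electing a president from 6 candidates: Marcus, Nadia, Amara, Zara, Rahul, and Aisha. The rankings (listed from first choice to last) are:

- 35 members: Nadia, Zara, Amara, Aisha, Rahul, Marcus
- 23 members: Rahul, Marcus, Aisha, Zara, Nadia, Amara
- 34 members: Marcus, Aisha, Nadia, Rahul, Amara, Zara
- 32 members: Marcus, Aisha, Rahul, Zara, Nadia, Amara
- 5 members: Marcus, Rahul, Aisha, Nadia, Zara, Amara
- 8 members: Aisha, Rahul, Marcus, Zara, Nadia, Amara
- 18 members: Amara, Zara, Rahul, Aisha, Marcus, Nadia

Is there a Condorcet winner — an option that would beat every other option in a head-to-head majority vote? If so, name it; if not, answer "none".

none

Checking pairwise contests:
Rahul beats Marcus 84–71.
Marcus beats Nadia 120–35.
Marcus beats Amara 102–53.
Marcus beats Zara 102–53.
Aisha beats Rahul 109–46.
Marcus beats Aisha 94–61.
Every option loses at least one head-to-head, so there is no Condorcet winner.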